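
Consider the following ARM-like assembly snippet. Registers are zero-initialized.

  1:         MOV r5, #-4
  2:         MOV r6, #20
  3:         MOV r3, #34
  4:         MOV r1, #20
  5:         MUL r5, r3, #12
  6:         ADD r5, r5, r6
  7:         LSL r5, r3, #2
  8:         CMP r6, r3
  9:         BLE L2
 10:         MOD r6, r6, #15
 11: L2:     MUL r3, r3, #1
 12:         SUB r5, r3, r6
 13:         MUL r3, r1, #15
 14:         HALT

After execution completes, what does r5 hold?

14

MOV r5, #-4 → r5=-4
MOV r6, #20 → r6=20
MOV r3, #34 → r3=34
MOV r1, #20 → r1=20
MUL r5, r3, #12 → r5=34*12=408
ADD r5, r5, r6 → r5=408+20=428
LSL r5, r3, #2 → r5=34<<2=136
CMP r6, r3  (cmp 20,34)
BLE L2: taken
MUL r3, r3, #1 → r3=34*1=34
SUB r5, r3, r6 → r5=34-20=14
MUL r3, r1, #15 → r3=20*15=300
halt.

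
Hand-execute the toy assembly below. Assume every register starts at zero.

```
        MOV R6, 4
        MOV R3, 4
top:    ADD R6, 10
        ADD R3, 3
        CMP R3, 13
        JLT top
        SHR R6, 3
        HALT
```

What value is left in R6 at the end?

MOV R6, 4 → R6=4
MOV R3, 4 → R3=4
ADD R6, 10 → R6=4+10=14
ADD R3, 3 → R3=4+3=7
CMP R3, 13  (cmp 7,13)
JLT top: taken
ADD R6, 10 → R6=14+10=24
ADD R3, 3 → R3=7+3=10
CMP R3, 13  (cmp 10,13)
JLT top: taken
ADD R6, 10 → R6=24+10=34
ADD R3, 3 → R3=10+3=13
CMP R3, 13  (cmp 13,13)
JLT top: not taken
SHR R6, 3 → R6=34>>3=4
halt.

4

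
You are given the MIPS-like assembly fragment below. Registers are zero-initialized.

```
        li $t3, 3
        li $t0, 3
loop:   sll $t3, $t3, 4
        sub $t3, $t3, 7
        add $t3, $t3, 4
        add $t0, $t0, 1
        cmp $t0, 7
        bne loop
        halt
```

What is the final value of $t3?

after li $t3, 3: $t3=3
after li $t0, 3: $t0=3
after sll $t3, $t3, 4: $t3=3<<4=48
after sub $t3, $t3, 7: $t3=48-7=41
after add $t3, $t3, 4: $t3=41+4=45
after add $t0, $t0, 1: $t0=3+1=4
cmp $t0, 7  (cmp 4,7)
bne loop: taken
after sll $t3, $t3, 4: $t3=45<<4=720
after sub $t3, $t3, 7: $t3=720-7=713
after add $t3, $t3, 4: $t3=713+4=717
after add $t0, $t0, 1: $t0=4+1=5
cmp $t0, 7  (cmp 5,7)
bne loop: taken
after sll $t3, $t3, 4: $t3=717<<4=11472
after sub $t3, $t3, 7: $t3=11472-7=11465
after add $t3, $t3, 4: $t3=11465+4=11469
after add $t0, $t0, 1: $t0=5+1=6
cmp $t0, 7  (cmp 6,7)
bne loop: taken
after sll $t3, $t3, 4: $t3=11469<<4=183504
after sub $t3, $t3, 7: $t3=183504-7=183497
after add $t3, $t3, 4: $t3=183497+4=183501
after add $t0, $t0, 1: $t0=6+1=7
cmp $t0, 7  (cmp 7,7)
bne loop: not taken
halt.

183501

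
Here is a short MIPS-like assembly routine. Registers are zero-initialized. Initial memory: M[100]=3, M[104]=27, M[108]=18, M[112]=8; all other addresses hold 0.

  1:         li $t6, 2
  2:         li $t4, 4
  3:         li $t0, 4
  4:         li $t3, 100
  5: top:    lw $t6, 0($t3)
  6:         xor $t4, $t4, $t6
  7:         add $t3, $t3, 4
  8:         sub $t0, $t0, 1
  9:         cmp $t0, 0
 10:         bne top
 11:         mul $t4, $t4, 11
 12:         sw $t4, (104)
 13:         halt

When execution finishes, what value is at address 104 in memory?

66

after li $t6, 2: $t6=2
after li $t4, 4: $t4=4
after li $t0, 4: $t0=4
after li $t3, 100: $t3=100
after lw $t6, 0($t3): $t6=M[100]=3
after xor $t4, $t4, $t6: $t4=4^3=7
after add $t3, $t3, 4: $t3=100+4=104
after sub $t0, $t0, 1: $t0=4-1=3
cmp $t0, 0  (cmp 3,0)
bne top: taken
after lw $t6, 0($t3): $t6=M[104]=27
after xor $t4, $t4, $t6: $t4=7^27=28
after add $t3, $t3, 4: $t3=104+4=108
after sub $t0, $t0, 1: $t0=3-1=2
cmp $t0, 0  (cmp 2,0)
bne top: taken
after lw $t6, 0($t3): $t6=M[108]=18
after xor $t4, $t4, $t6: $t4=28^18=14
after add $t3, $t3, 4: $t3=108+4=112
after sub $t0, $t0, 1: $t0=2-1=1
cmp $t0, 0  (cmp 1,0)
bne top: taken
after lw $t6, 0($t3): $t6=M[112]=8
after xor $t4, $t4, $t6: $t4=14^8=6
after add $t3, $t3, 4: $t3=112+4=116
after sub $t0, $t0, 1: $t0=1-1=0
cmp $t0, 0  (cmp 0,0)
bne top: not taken
after mul $t4, $t4, 11: $t4=6*11=66
sw $t4, (104) → M[104]=66
halt.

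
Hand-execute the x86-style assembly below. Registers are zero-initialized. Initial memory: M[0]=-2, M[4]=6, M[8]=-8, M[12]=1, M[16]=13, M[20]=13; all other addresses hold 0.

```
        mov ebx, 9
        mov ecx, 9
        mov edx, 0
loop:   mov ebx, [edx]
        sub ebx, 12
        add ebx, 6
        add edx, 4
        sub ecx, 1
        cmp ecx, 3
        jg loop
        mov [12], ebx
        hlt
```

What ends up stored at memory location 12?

7

ebx=9
ecx=9
edx=0
ebx=M[0]=-2
ebx=(-2)-12=-14
ebx=(-14)+6=-8
edx=0+4=4
ecx=9-1=8
cmp ecx, 3  (cmp 8,3)
jg loop: taken
ebx=M[4]=6
ebx=6-12=-6
ebx=(-6)+6=0
edx=4+4=8
ecx=8-1=7
cmp ecx, 3  (cmp 7,3)
jg loop: taken
ebx=M[8]=-8
ebx=(-8)-12=-20
ebx=(-20)+6=-14
edx=8+4=12
ecx=7-1=6
cmp ecx, 3  (cmp 6,3)
jg loop: taken
ebx=M[12]=1
ebx=1-12=-11
ebx=(-11)+6=-5
edx=12+4=16
ecx=6-1=5
cmp ecx, 3  (cmp 5,3)
jg loop: taken
ebx=M[16]=13
ebx=13-12=1
ebx=1+6=7
edx=16+4=20
ecx=5-1=4
cmp ecx, 3  (cmp 4,3)
jg loop: taken
ebx=M[20]=13
ebx=13-12=1
ebx=1+6=7
edx=20+4=24
ecx=4-1=3
cmp ecx, 3  (cmp 3,3)
jg loop: not taken
mov [12], ebx → M[12]=7
halt.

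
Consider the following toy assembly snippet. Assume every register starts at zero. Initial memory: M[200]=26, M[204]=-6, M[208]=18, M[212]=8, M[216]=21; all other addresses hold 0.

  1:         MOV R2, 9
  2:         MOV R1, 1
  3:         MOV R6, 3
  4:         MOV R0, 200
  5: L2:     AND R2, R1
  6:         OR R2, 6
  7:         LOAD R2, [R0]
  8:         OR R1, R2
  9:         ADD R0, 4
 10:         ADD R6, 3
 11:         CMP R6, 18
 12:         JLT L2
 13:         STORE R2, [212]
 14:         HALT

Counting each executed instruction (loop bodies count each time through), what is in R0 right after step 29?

212

MOV R2, 9 → R2=9
MOV R1, 1 → R1=1
MOV R6, 3 → R6=3
MOV R0, 200 → R0=200
AND R2, R1 → R2=9&1=1
OR R2, 6 → R2=1|6=7
LOAD R2, [R0] → R2=M[200]=26
OR R1, R2 → R1=1|26=27
ADD R0, 4 → R0=200+4=204
ADD R6, 3 → R6=3+3=6
CMP R6, 18  (cmp 6,18)
JLT L2: taken
AND R2, R1 → R2=26&27=26
OR R2, 6 → R2=26|6=30
LOAD R2, [R0] → R2=M[204]=-6
OR R1, R2 → R1=27|(-6)=-5
ADD R0, 4 → R0=204+4=208
ADD R6, 3 → R6=6+3=9
CMP R6, 18  (cmp 9,18)
JLT L2: taken
AND R2, R1 → R2=(-6)&(-5)=-6
OR R2, 6 → R2=(-6)|6=-2
LOAD R2, [R0] → R2=M[208]=18
OR R1, R2 → R1=(-5)|18=-5
ADD R0, 4 → R0=208+4=212
ADD R6, 3 → R6=9+3=12
CMP R6, 18  (cmp 12,18)
JLT L2: taken
AND R2, R1 → R2=18&(-5)=18
After step 29: R0 = 212.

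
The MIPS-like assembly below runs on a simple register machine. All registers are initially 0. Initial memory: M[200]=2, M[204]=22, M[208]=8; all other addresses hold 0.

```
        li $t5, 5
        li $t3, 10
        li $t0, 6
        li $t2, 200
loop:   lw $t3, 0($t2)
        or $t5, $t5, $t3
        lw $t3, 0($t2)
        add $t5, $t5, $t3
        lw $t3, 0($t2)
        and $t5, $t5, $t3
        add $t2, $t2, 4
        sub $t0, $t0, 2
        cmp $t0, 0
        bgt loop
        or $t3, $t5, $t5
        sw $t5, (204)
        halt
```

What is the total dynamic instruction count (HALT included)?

after li $t5, 5: $t5=5
after li $t3, 10: $t3=10
after li $t0, 6: $t0=6
after li $t2, 200: $t2=200
after lw $t3, 0($t2): $t3=M[200]=2
after or $t5, $t5, $t3: $t5=5|2=7
after lw $t3, 0($t2): $t3=M[200]=2
after add $t5, $t5, $t3: $t5=7+2=9
after lw $t3, 0($t2): $t3=M[200]=2
after and $t5, $t5, $t3: $t5=9&2=0
after add $t2, $t2, 4: $t2=200+4=204
after sub $t0, $t0, 2: $t0=6-2=4
cmp $t0, 0  (cmp 4,0)
bgt loop: taken
after lw $t3, 0($t2): $t3=M[204]=22
after or $t5, $t5, $t3: $t5=0|22=22
after lw $t3, 0($t2): $t3=M[204]=22
after add $t5, $t5, $t3: $t5=22+22=44
after lw $t3, 0($t2): $t3=M[204]=22
after and $t5, $t5, $t3: $t5=44&22=4
after add $t2, $t2, 4: $t2=204+4=208
after sub $t0, $t0, 2: $t0=4-2=2
cmp $t0, 0  (cmp 2,0)
bgt loop: taken
after lw $t3, 0($t2): $t3=M[208]=8
after or $t5, $t5, $t3: $t5=4|8=12
after lw $t3, 0($t2): $t3=M[208]=8
after add $t5, $t5, $t3: $t5=12+8=20
after lw $t3, 0($t2): $t3=M[208]=8
after and $t5, $t5, $t3: $t5=20&8=0
after add $t2, $t2, 4: $t2=208+4=212
after sub $t0, $t0, 2: $t0=2-2=0
cmp $t0, 0  (cmp 0,0)
bgt loop: not taken
after or $t3, $t5, $t5: $t3=0|0=0
sw $t5, (204) → M[204]=0
halt.
Total executed instructions: 37.

37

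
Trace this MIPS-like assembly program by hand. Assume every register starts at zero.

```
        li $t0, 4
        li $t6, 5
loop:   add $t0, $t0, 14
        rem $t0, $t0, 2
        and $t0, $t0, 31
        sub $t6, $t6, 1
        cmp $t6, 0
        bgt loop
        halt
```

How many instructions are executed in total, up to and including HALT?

33

$t0=4
$t6=5
$t0=4+14=18
$t0=18%2=0
$t0=0&31=0
$t6=5-1=4
cmp $t6, 0  (cmp 4,0)
bgt loop: taken
$t0=0+14=14
$t0=14%2=0
$t0=0&31=0
$t6=4-1=3
cmp $t6, 0  (cmp 3,0)
bgt loop: taken
$t0=0+14=14
$t0=14%2=0
$t0=0&31=0
$t6=3-1=2
cmp $t6, 0  (cmp 2,0)
bgt loop: taken
$t0=0+14=14
$t0=14%2=0
$t0=0&31=0
$t6=2-1=1
cmp $t6, 0  (cmp 1,0)
bgt loop: taken
$t0=0+14=14
$t0=14%2=0
$t0=0&31=0
$t6=1-1=0
cmp $t6, 0  (cmp 0,0)
bgt loop: not taken
halt.
Total executed instructions: 33.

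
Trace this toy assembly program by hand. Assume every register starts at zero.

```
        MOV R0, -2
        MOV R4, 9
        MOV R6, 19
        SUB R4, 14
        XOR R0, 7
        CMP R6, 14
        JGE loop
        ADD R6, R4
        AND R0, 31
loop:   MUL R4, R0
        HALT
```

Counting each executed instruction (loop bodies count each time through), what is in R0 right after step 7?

-7

after MOV R0, -2: R0=-2
after MOV R4, 9: R4=9
after MOV R6, 19: R6=19
after SUB R4, 14: R4=9-14=-5
after XOR R0, 7: R0=(-2)^7=-7
CMP R6, 14  (cmp 19,14)
JGE loop: taken
After step 7: R0 = -7.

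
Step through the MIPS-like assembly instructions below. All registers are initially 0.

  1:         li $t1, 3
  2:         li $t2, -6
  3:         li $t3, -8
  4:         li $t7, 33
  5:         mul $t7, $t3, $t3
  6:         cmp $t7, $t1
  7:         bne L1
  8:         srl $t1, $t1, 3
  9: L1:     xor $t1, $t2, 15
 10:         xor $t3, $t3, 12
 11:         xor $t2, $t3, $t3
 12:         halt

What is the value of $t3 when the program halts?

-12

$t1=3
$t2=-6
$t3=-8
$t7=33
$t7=(-8)*(-8)=64
cmp $t7, $t1  (cmp 64,3)
bne L1: taken
$t1=(-6)^15=-11
$t3=(-8)^12=-12
$t2=(-12)^(-12)=0
halt.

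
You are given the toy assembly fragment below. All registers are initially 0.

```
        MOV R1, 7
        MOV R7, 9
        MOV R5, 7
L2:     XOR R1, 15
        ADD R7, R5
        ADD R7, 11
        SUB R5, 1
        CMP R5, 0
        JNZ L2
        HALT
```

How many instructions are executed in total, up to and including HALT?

46

MOV R1, 7 → R1=7
MOV R7, 9 → R7=9
MOV R5, 7 → R5=7
XOR R1, 15 → R1=7^15=8
ADD R7, R5 → R7=9+7=16
ADD R7, 11 → R7=16+11=27
SUB R5, 1 → R5=7-1=6
CMP R5, 0  (cmp 6,0)
JNZ L2: taken
XOR R1, 15 → R1=8^15=7
ADD R7, R5 → R7=27+6=33
ADD R7, 11 → R7=33+11=44
SUB R5, 1 → R5=6-1=5
CMP R5, 0  (cmp 5,0)
JNZ L2: taken
XOR R1, 15 → R1=7^15=8
ADD R7, R5 → R7=44+5=49
ADD R7, 11 → R7=49+11=60
SUB R5, 1 → R5=5-1=4
CMP R5, 0  (cmp 4,0)
JNZ L2: taken
XOR R1, 15 → R1=8^15=7
ADD R7, R5 → R7=60+4=64
ADD R7, 11 → R7=64+11=75
SUB R5, 1 → R5=4-1=3
CMP R5, 0  (cmp 3,0)
JNZ L2: taken
XOR R1, 15 → R1=7^15=8
ADD R7, R5 → R7=75+3=78
ADD R7, 11 → R7=78+11=89
SUB R5, 1 → R5=3-1=2
CMP R5, 0  (cmp 2,0)
JNZ L2: taken
XOR R1, 15 → R1=8^15=7
ADD R7, R5 → R7=89+2=91
ADD R7, 11 → R7=91+11=102
SUB R5, 1 → R5=2-1=1
CMP R5, 0  (cmp 1,0)
JNZ L2: taken
XOR R1, 15 → R1=7^15=8
ADD R7, R5 → R7=102+1=103
ADD R7, 11 → R7=103+11=114
SUB R5, 1 → R5=1-1=0
CMP R5, 0  (cmp 0,0)
JNZ L2: not taken
halt.
Total executed instructions: 46.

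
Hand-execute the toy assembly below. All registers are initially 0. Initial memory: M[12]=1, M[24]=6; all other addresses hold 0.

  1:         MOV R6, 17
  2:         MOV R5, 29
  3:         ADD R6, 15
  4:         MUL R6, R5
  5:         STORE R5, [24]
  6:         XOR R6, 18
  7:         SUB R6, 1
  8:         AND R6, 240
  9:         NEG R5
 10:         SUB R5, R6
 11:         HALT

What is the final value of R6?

R6=17
R5=29
R6=17+15=32
R6=32*29=928
STORE R5, [24] → M[24]=29
R6=928^18=946
R6=946-1=945
R6=945&240=176
R5=-(29)=-29
R5=(-29)-176=-205
halt.

176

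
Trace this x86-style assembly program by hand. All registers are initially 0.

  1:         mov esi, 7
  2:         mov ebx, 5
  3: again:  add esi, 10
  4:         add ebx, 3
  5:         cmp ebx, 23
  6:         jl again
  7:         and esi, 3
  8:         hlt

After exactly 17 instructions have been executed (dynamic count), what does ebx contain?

17

mov esi, 7 → esi=7
mov ebx, 5 → ebx=5
add esi, 10 → esi=7+10=17
add ebx, 3 → ebx=5+3=8
cmp ebx, 23  (cmp 8,23)
jl again: taken
add esi, 10 → esi=17+10=27
add ebx, 3 → ebx=8+3=11
cmp ebx, 23  (cmp 11,23)
jl again: taken
add esi, 10 → esi=27+10=37
add ebx, 3 → ebx=11+3=14
cmp ebx, 23  (cmp 14,23)
jl again: taken
add esi, 10 → esi=37+10=47
add ebx, 3 → ebx=14+3=17
cmp ebx, 23  (cmp 17,23)
After step 17: ebx = 17.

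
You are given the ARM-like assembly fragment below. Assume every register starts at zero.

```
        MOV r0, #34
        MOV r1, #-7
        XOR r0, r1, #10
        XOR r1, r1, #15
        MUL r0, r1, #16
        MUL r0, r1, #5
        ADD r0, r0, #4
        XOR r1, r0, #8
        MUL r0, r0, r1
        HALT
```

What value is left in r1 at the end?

r0=34
r1=-7
r0=(-7)^10=-13
r1=(-7)^15=-10
r0=(-10)*16=-160
r0=(-10)*5=-50
r0=(-50)+4=-46
r1=(-46)^8=-38
r0=(-46)*(-38)=1748
halt.

-38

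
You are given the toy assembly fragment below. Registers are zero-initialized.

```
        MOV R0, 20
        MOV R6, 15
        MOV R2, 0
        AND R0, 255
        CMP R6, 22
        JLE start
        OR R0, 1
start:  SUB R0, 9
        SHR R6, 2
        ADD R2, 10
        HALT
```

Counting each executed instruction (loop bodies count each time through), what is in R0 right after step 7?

11

R0=20
R6=15
R2=0
R0=20&255=20
CMP R6, 22  (cmp 15,22)
JLE start: taken
R0=20-9=11
After step 7: R0 = 11.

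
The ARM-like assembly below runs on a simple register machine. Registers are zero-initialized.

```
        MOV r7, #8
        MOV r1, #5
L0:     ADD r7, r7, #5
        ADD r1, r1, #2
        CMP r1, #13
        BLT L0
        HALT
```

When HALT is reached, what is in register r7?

28

MOV r7, #8 → r7=8
MOV r1, #5 → r1=5
ADD r7, r7, #5 → r7=8+5=13
ADD r1, r1, #2 → r1=5+2=7
CMP r1, #13  (cmp 7,13)
BLT L0: taken
ADD r7, r7, #5 → r7=13+5=18
ADD r1, r1, #2 → r1=7+2=9
CMP r1, #13  (cmp 9,13)
BLT L0: taken
ADD r7, r7, #5 → r7=18+5=23
ADD r1, r1, #2 → r1=9+2=11
CMP r1, #13  (cmp 11,13)
BLT L0: taken
ADD r7, r7, #5 → r7=23+5=28
ADD r1, r1, #2 → r1=11+2=13
CMP r1, #13  (cmp 13,13)
BLT L0: not taken
halt.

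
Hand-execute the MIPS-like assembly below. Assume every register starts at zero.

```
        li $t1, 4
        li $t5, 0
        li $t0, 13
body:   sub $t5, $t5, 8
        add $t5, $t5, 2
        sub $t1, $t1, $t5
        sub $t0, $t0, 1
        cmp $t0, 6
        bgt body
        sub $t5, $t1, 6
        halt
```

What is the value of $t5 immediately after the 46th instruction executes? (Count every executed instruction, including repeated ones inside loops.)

166

$t1=4
$t5=0
$t0=13
$t5=0-8=-8
$t5=(-8)+2=-6
$t1=4-(-6)=10
$t0=13-1=12
cmp $t0, 6  (cmp 12,6)
bgt body: taken
$t5=(-6)-8=-14
$t5=(-14)+2=-12
$t1=10-(-12)=22
$t0=12-1=11
cmp $t0, 6  (cmp 11,6)
bgt body: taken
$t5=(-12)-8=-20
$t5=(-20)+2=-18
$t1=22-(-18)=40
$t0=11-1=10
cmp $t0, 6  (cmp 10,6)
bgt body: taken
$t5=(-18)-8=-26
$t5=(-26)+2=-24
$t1=40-(-24)=64
$t0=10-1=9
cmp $t0, 6  (cmp 9,6)
bgt body: taken
$t5=(-24)-8=-32
$t5=(-32)+2=-30
$t1=64-(-30)=94
$t0=9-1=8
cmp $t0, 6  (cmp 8,6)
bgt body: taken
$t5=(-30)-8=-38
$t5=(-38)+2=-36
$t1=94-(-36)=130
$t0=8-1=7
cmp $t0, 6  (cmp 7,6)
bgt body: taken
$t5=(-36)-8=-44
$t5=(-44)+2=-42
$t1=130-(-42)=172
$t0=7-1=6
cmp $t0, 6  (cmp 6,6)
bgt body: not taken
$t5=172-6=166
After step 46: $t5 = 166.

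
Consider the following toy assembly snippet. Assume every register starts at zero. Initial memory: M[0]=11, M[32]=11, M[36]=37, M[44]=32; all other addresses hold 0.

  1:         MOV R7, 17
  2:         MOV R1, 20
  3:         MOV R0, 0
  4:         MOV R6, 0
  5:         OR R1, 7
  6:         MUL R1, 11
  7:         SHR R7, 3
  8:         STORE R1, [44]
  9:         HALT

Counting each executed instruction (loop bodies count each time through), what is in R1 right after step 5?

23

R7=17
R1=20
R0=0
R6=0
R1=20|7=23
After step 5: R1 = 23.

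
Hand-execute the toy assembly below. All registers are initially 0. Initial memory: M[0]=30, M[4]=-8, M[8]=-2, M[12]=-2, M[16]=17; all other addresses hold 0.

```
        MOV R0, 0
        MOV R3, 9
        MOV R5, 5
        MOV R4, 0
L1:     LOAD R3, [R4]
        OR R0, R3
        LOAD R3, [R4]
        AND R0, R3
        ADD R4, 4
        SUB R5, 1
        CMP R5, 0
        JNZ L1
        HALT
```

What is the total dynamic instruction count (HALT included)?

45

after MOV R0, 0: R0=0
after MOV R3, 9: R3=9
after MOV R5, 5: R5=5
after MOV R4, 0: R4=0
after LOAD R3, [R4]: R3=M[0]=30
after OR R0, R3: R0=0|30=30
after LOAD R3, [R4]: R3=M[0]=30
after AND R0, R3: R0=30&30=30
after ADD R4, 4: R4=0+4=4
after SUB R5, 1: R5=5-1=4
CMP R5, 0  (cmp 4,0)
JNZ L1: taken
after LOAD R3, [R4]: R3=M[4]=-8
after OR R0, R3: R0=30|(-8)=-2
after LOAD R3, [R4]: R3=M[4]=-8
after AND R0, R3: R0=(-2)&(-8)=-8
after ADD R4, 4: R4=4+4=8
after SUB R5, 1: R5=4-1=3
CMP R5, 0  (cmp 3,0)
JNZ L1: taken
after LOAD R3, [R4]: R3=M[8]=-2
after OR R0, R3: R0=(-8)|(-2)=-2
after LOAD R3, [R4]: R3=M[8]=-2
after AND R0, R3: R0=(-2)&(-2)=-2
after ADD R4, 4: R4=8+4=12
after SUB R5, 1: R5=3-1=2
CMP R5, 0  (cmp 2,0)
JNZ L1: taken
after LOAD R3, [R4]: R3=M[12]=-2
after OR R0, R3: R0=(-2)|(-2)=-2
after LOAD R3, [R4]: R3=M[12]=-2
after AND R0, R3: R0=(-2)&(-2)=-2
after ADD R4, 4: R4=12+4=16
after SUB R5, 1: R5=2-1=1
CMP R5, 0  (cmp 1,0)
JNZ L1: taken
after LOAD R3, [R4]: R3=M[16]=17
after OR R0, R3: R0=(-2)|17=-1
after LOAD R3, [R4]: R3=M[16]=17
after AND R0, R3: R0=(-1)&17=17
after ADD R4, 4: R4=16+4=20
after SUB R5, 1: R5=1-1=0
CMP R5, 0  (cmp 0,0)
JNZ L1: not taken
halt.
Total executed instructions: 45.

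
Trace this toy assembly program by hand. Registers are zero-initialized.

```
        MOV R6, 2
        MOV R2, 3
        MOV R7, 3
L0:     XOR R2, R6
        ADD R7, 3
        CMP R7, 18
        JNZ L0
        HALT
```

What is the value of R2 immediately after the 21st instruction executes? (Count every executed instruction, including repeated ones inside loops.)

1

after MOV R6, 2: R6=2
after MOV R2, 3: R2=3
after MOV R7, 3: R7=3
after XOR R2, R6: R2=3^2=1
after ADD R7, 3: R7=3+3=6
CMP R7, 18  (cmp 6,18)
JNZ L0: taken
after XOR R2, R6: R2=1^2=3
after ADD R7, 3: R7=6+3=9
CMP R7, 18  (cmp 9,18)
JNZ L0: taken
after XOR R2, R6: R2=3^2=1
after ADD R7, 3: R7=9+3=12
CMP R7, 18  (cmp 12,18)
JNZ L0: taken
after XOR R2, R6: R2=1^2=3
after ADD R7, 3: R7=12+3=15
CMP R7, 18  (cmp 15,18)
JNZ L0: taken
after XOR R2, R6: R2=3^2=1
after ADD R7, 3: R7=15+3=18
After step 21: R2 = 1.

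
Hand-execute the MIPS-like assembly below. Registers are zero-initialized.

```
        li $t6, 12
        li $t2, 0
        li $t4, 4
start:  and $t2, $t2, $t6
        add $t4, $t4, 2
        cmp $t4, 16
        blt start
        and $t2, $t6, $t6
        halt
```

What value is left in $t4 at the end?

$t6=12
$t2=0
$t4=4
$t2=0&12=0
$t4=4+2=6
cmp $t4, 16  (cmp 6,16)
blt start: taken
$t2=0&12=0
$t4=6+2=8
cmp $t4, 16  (cmp 8,16)
blt start: taken
$t2=0&12=0
$t4=8+2=10
cmp $t4, 16  (cmp 10,16)
blt start: taken
$t2=0&12=0
$t4=10+2=12
cmp $t4, 16  (cmp 12,16)
blt start: taken
$t2=0&12=0
$t4=12+2=14
cmp $t4, 16  (cmp 14,16)
blt start: taken
$t2=0&12=0
$t4=14+2=16
cmp $t4, 16  (cmp 16,16)
blt start: not taken
$t2=12&12=12
halt.

16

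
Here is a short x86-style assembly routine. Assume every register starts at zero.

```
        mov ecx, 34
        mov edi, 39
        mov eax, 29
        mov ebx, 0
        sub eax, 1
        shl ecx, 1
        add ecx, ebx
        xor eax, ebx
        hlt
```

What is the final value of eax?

28

after mov ecx, 34: ecx=34
after mov edi, 39: edi=39
after mov eax, 29: eax=29
after mov ebx, 0: ebx=0
after sub eax, 1: eax=29-1=28
after shl ecx, 1: ecx=34<<1=68
after add ecx, ebx: ecx=68+0=68
after xor eax, ebx: eax=28^0=28
halt.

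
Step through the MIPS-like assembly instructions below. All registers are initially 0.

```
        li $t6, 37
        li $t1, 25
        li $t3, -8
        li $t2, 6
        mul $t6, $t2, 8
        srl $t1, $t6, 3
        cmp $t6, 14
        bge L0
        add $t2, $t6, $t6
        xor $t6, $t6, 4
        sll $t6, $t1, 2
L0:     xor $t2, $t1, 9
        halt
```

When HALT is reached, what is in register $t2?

li $t6, 37 → $t6=37
li $t1, 25 → $t1=25
li $t3, -8 → $t3=-8
li $t2, 6 → $t2=6
mul $t6, $t2, 8 → $t6=6*8=48
srl $t1, $t6, 3 → $t1=48>>3=6
cmp $t6, 14  (cmp 48,14)
bge L0: taken
xor $t2, $t1, 9 → $t2=6^9=15
halt.

15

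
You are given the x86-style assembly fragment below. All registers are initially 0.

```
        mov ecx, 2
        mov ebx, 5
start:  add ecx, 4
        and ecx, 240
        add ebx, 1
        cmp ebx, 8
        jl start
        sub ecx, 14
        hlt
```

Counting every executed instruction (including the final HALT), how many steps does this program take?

19

mov ecx, 2 → ecx=2
mov ebx, 5 → ebx=5
add ecx, 4 → ecx=2+4=6
and ecx, 240 → ecx=6&240=0
add ebx, 1 → ebx=5+1=6
cmp ebx, 8  (cmp 6,8)
jl start: taken
add ecx, 4 → ecx=0+4=4
and ecx, 240 → ecx=4&240=0
add ebx, 1 → ebx=6+1=7
cmp ebx, 8  (cmp 7,8)
jl start: taken
add ecx, 4 → ecx=0+4=4
and ecx, 240 → ecx=4&240=0
add ebx, 1 → ebx=7+1=8
cmp ebx, 8  (cmp 8,8)
jl start: not taken
sub ecx, 14 → ecx=0-14=-14
halt.
Total executed instructions: 19.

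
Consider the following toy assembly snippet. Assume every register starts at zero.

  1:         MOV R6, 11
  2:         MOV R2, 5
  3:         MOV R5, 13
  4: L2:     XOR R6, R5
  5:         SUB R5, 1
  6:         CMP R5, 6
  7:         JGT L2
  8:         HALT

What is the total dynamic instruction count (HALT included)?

after MOV R6, 11: R6=11
after MOV R2, 5: R2=5
after MOV R5, 13: R5=13
after XOR R6, R5: R6=11^13=6
after SUB R5, 1: R5=13-1=12
CMP R5, 6  (cmp 12,6)
JGT L2: taken
after XOR R6, R5: R6=6^12=10
after SUB R5, 1: R5=12-1=11
CMP R5, 6  (cmp 11,6)
JGT L2: taken
after XOR R6, R5: R6=10^11=1
after SUB R5, 1: R5=11-1=10
CMP R5, 6  (cmp 10,6)
JGT L2: taken
after XOR R6, R5: R6=1^10=11
after SUB R5, 1: R5=10-1=9
CMP R5, 6  (cmp 9,6)
JGT L2: taken
after XOR R6, R5: R6=11^9=2
after SUB R5, 1: R5=9-1=8
CMP R5, 6  (cmp 8,6)
JGT L2: taken
after XOR R6, R5: R6=2^8=10
after SUB R5, 1: R5=8-1=7
CMP R5, 6  (cmp 7,6)
JGT L2: taken
after XOR R6, R5: R6=10^7=13
after SUB R5, 1: R5=7-1=6
CMP R5, 6  (cmp 6,6)
JGT L2: not taken
halt.
Total executed instructions: 32.

32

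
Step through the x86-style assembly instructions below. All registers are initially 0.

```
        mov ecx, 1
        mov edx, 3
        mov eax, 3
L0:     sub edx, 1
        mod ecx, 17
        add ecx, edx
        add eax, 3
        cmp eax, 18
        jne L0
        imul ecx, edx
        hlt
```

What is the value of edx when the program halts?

mov ecx, 1 → ecx=1
mov edx, 3 → edx=3
mov eax, 3 → eax=3
sub edx, 1 → edx=3-1=2
mod ecx, 17 → ecx=1%17=1
add ecx, edx → ecx=1+2=3
add eax, 3 → eax=3+3=6
cmp eax, 18  (cmp 6,18)
jne L0: taken
sub edx, 1 → edx=2-1=1
mod ecx, 17 → ecx=3%17=3
add ecx, edx → ecx=3+1=4
add eax, 3 → eax=6+3=9
cmp eax, 18  (cmp 9,18)
jne L0: taken
sub edx, 1 → edx=1-1=0
mod ecx, 17 → ecx=4%17=4
add ecx, edx → ecx=4+0=4
add eax, 3 → eax=9+3=12
cmp eax, 18  (cmp 12,18)
jne L0: taken
sub edx, 1 → edx=0-1=-1
mod ecx, 17 → ecx=4%17=4
add ecx, edx → ecx=4+(-1)=3
add eax, 3 → eax=12+3=15
cmp eax, 18  (cmp 15,18)
jne L0: taken
sub edx, 1 → edx=(-1)-1=-2
mod ecx, 17 → ecx=3%17=3
add ecx, edx → ecx=3+(-2)=1
add eax, 3 → eax=15+3=18
cmp eax, 18  (cmp 18,18)
jne L0: not taken
imul ecx, edx → ecx=1*(-2)=-2
halt.

-2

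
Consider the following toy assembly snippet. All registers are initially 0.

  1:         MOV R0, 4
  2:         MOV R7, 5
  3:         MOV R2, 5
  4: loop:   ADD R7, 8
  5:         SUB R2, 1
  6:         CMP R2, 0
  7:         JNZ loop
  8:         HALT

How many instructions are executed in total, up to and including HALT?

24

R0=4
R7=5
R2=5
R7=5+8=13
R2=5-1=4
CMP R2, 0  (cmp 4,0)
JNZ loop: taken
R7=13+8=21
R2=4-1=3
CMP R2, 0  (cmp 3,0)
JNZ loop: taken
R7=21+8=29
R2=3-1=2
CMP R2, 0  (cmp 2,0)
JNZ loop: taken
R7=29+8=37
R2=2-1=1
CMP R2, 0  (cmp 1,0)
JNZ loop: taken
R7=37+8=45
R2=1-1=0
CMP R2, 0  (cmp 0,0)
JNZ loop: not taken
halt.
Total executed instructions: 24.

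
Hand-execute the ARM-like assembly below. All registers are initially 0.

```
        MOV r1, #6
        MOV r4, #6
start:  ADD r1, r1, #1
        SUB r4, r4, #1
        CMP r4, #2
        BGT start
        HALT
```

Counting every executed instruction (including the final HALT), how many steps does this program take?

19

r1=6
r4=6
r1=6+1=7
r4=6-1=5
CMP r4, #2  (cmp 5,2)
BGT start: taken
r1=7+1=8
r4=5-1=4
CMP r4, #2  (cmp 4,2)
BGT start: taken
r1=8+1=9
r4=4-1=3
CMP r4, #2  (cmp 3,2)
BGT start: taken
r1=9+1=10
r4=3-1=2
CMP r4, #2  (cmp 2,2)
BGT start: not taken
halt.
Total executed instructions: 19.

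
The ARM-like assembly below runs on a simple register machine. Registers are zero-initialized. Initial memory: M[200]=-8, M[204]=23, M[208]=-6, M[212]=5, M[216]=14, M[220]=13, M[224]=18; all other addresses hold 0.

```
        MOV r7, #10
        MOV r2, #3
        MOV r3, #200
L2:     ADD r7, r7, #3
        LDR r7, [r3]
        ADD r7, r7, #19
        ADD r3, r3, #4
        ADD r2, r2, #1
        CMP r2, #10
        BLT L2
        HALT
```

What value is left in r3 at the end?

r7=10
r2=3
r3=200
r7=10+3=13
r7=M[200]=-8
r7=(-8)+19=11
r3=200+4=204
r2=3+1=4
CMP r2, #10  (cmp 4,10)
BLT L2: taken
r7=11+3=14
r7=M[204]=23
r7=23+19=42
r3=204+4=208
r2=4+1=5
CMP r2, #10  (cmp 5,10)
BLT L2: taken
r7=42+3=45
r7=M[208]=-6
r7=(-6)+19=13
r3=208+4=212
r2=5+1=6
CMP r2, #10  (cmp 6,10)
BLT L2: taken
r7=13+3=16
r7=M[212]=5
r7=5+19=24
r3=212+4=216
r2=6+1=7
CMP r2, #10  (cmp 7,10)
BLT L2: taken
r7=24+3=27
r7=M[216]=14
r7=14+19=33
r3=216+4=220
r2=7+1=8
CMP r2, #10  (cmp 8,10)
BLT L2: taken
r7=33+3=36
r7=M[220]=13
r7=13+19=32
r3=220+4=224
r2=8+1=9
CMP r2, #10  (cmp 9,10)
BLT L2: taken
r7=32+3=35
r7=M[224]=18
r7=18+19=37
r3=224+4=228
r2=9+1=10
CMP r2, #10  (cmp 10,10)
BLT L2: not taken
halt.

228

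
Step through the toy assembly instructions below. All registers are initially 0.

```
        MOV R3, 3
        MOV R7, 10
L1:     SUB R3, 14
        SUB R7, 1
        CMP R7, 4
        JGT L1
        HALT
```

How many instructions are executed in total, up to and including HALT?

R3=3
R7=10
R3=3-14=-11
R7=10-1=9
CMP R7, 4  (cmp 9,4)
JGT L1: taken
R3=(-11)-14=-25
R7=9-1=8
CMP R7, 4  (cmp 8,4)
JGT L1: taken
R3=(-25)-14=-39
R7=8-1=7
CMP R7, 4  (cmp 7,4)
JGT L1: taken
R3=(-39)-14=-53
R7=7-1=6
CMP R7, 4  (cmp 6,4)
JGT L1: taken
R3=(-53)-14=-67
R7=6-1=5
CMP R7, 4  (cmp 5,4)
JGT L1: taken
R3=(-67)-14=-81
R7=5-1=4
CMP R7, 4  (cmp 4,4)
JGT L1: not taken
halt.
Total executed instructions: 27.

27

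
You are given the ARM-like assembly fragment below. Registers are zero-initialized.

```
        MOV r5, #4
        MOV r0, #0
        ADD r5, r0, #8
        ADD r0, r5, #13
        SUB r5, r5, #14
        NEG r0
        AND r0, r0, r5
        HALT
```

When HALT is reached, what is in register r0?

-22

r5=4
r0=0
r5=0+8=8
r0=8+13=21
r5=8-14=-6
r0=-(21)=-21
r0=(-21)&(-6)=-22
halt.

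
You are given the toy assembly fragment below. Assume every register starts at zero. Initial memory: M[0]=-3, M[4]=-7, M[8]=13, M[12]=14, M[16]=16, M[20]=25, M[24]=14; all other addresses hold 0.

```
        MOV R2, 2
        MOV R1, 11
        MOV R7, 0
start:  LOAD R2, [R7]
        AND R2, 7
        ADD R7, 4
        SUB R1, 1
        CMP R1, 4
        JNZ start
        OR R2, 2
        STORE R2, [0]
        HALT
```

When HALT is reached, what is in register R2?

6

MOV R2, 2 → R2=2
MOV R1, 11 → R1=11
MOV R7, 0 → R7=0
LOAD R2, [R7] → R2=M[0]=-3
AND R2, 7 → R2=(-3)&7=5
ADD R7, 4 → R7=0+4=4
SUB R1, 1 → R1=11-1=10
CMP R1, 4  (cmp 10,4)
JNZ start: taken
LOAD R2, [R7] → R2=M[4]=-7
AND R2, 7 → R2=(-7)&7=1
ADD R7, 4 → R7=4+4=8
SUB R1, 1 → R1=10-1=9
CMP R1, 4  (cmp 9,4)
JNZ start: taken
LOAD R2, [R7] → R2=M[8]=13
AND R2, 7 → R2=13&7=5
ADD R7, 4 → R7=8+4=12
SUB R1, 1 → R1=9-1=8
CMP R1, 4  (cmp 8,4)
JNZ start: taken
LOAD R2, [R7] → R2=M[12]=14
AND R2, 7 → R2=14&7=6
ADD R7, 4 → R7=12+4=16
SUB R1, 1 → R1=8-1=7
CMP R1, 4  (cmp 7,4)
JNZ start: taken
LOAD R2, [R7] → R2=M[16]=16
AND R2, 7 → R2=16&7=0
ADD R7, 4 → R7=16+4=20
SUB R1, 1 → R1=7-1=6
CMP R1, 4  (cmp 6,4)
JNZ start: taken
LOAD R2, [R7] → R2=M[20]=25
AND R2, 7 → R2=25&7=1
ADD R7, 4 → R7=20+4=24
SUB R1, 1 → R1=6-1=5
CMP R1, 4  (cmp 5,4)
JNZ start: taken
LOAD R2, [R7] → R2=M[24]=14
AND R2, 7 → R2=14&7=6
ADD R7, 4 → R7=24+4=28
SUB R1, 1 → R1=5-1=4
CMP R1, 4  (cmp 4,4)
JNZ start: not taken
OR R2, 2 → R2=6|2=6
STORE R2, [0] → M[0]=6
halt.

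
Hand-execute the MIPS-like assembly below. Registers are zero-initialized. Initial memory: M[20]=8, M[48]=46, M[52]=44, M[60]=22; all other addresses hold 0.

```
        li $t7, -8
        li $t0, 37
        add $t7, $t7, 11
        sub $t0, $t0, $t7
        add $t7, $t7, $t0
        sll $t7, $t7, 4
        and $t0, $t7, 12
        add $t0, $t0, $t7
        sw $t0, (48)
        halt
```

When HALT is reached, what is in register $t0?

$t7=-8
$t0=37
$t7=(-8)+11=3
$t0=37-3=34
$t7=3+34=37
$t7=37<<4=592
$t0=592&12=0
$t0=0+592=592
sw $t0, (48) → M[48]=592
halt.

592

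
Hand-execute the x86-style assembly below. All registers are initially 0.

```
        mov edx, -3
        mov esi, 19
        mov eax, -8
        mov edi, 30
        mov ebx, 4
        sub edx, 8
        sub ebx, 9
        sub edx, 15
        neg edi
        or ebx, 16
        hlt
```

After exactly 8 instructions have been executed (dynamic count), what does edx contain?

after mov edx, -3: edx=-3
after mov esi, 19: esi=19
after mov eax, -8: eax=-8
after mov edi, 30: edi=30
after mov ebx, 4: ebx=4
after sub edx, 8: edx=(-3)-8=-11
after sub ebx, 9: ebx=4-9=-5
after sub edx, 15: edx=(-11)-15=-26
After step 8: edx = -26.

-26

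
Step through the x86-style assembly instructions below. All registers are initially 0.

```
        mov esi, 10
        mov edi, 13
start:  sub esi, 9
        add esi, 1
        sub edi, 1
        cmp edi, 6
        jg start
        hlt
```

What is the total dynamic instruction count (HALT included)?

38

mov esi, 10 → esi=10
mov edi, 13 → edi=13
sub esi, 9 → esi=10-9=1
add esi, 1 → esi=1+1=2
sub edi, 1 → edi=13-1=12
cmp edi, 6  (cmp 12,6)
jg start: taken
sub esi, 9 → esi=2-9=-7
add esi, 1 → esi=(-7)+1=-6
sub edi, 1 → edi=12-1=11
cmp edi, 6  (cmp 11,6)
jg start: taken
sub esi, 9 → esi=(-6)-9=-15
add esi, 1 → esi=(-15)+1=-14
sub edi, 1 → edi=11-1=10
cmp edi, 6  (cmp 10,6)
jg start: taken
sub esi, 9 → esi=(-14)-9=-23
add esi, 1 → esi=(-23)+1=-22
sub edi, 1 → edi=10-1=9
cmp edi, 6  (cmp 9,6)
jg start: taken
sub esi, 9 → esi=(-22)-9=-31
add esi, 1 → esi=(-31)+1=-30
sub edi, 1 → edi=9-1=8
cmp edi, 6  (cmp 8,6)
jg start: taken
sub esi, 9 → esi=(-30)-9=-39
add esi, 1 → esi=(-39)+1=-38
sub edi, 1 → edi=8-1=7
cmp edi, 6  (cmp 7,6)
jg start: taken
sub esi, 9 → esi=(-38)-9=-47
add esi, 1 → esi=(-47)+1=-46
sub edi, 1 → edi=7-1=6
cmp edi, 6  (cmp 6,6)
jg start: not taken
halt.
Total executed instructions: 38.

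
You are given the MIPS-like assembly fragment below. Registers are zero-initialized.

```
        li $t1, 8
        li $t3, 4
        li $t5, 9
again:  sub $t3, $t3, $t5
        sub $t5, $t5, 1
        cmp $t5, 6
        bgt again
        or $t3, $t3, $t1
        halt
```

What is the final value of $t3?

li $t1, 8 → $t1=8
li $t3, 4 → $t3=4
li $t5, 9 → $t5=9
sub $t3, $t3, $t5 → $t3=4-9=-5
sub $t5, $t5, 1 → $t5=9-1=8
cmp $t5, 6  (cmp 8,6)
bgt again: taken
sub $t3, $t3, $t5 → $t3=(-5)-8=-13
sub $t5, $t5, 1 → $t5=8-1=7
cmp $t5, 6  (cmp 7,6)
bgt again: taken
sub $t3, $t3, $t5 → $t3=(-13)-7=-20
sub $t5, $t5, 1 → $t5=7-1=6
cmp $t5, 6  (cmp 6,6)
bgt again: not taken
or $t3, $t3, $t1 → $t3=(-20)|8=-20
halt.

-20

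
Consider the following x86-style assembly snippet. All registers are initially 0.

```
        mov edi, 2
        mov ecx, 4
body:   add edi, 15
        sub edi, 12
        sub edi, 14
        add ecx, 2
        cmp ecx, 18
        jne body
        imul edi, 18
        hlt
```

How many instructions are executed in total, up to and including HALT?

46

edi=2
ecx=4
edi=2+15=17
edi=17-12=5
edi=5-14=-9
ecx=4+2=6
cmp ecx, 18  (cmp 6,18)
jne body: taken
edi=(-9)+15=6
edi=6-12=-6
edi=(-6)-14=-20
ecx=6+2=8
cmp ecx, 18  (cmp 8,18)
jne body: taken
edi=(-20)+15=-5
edi=(-5)-12=-17
edi=(-17)-14=-31
ecx=8+2=10
cmp ecx, 18  (cmp 10,18)
jne body: taken
edi=(-31)+15=-16
edi=(-16)-12=-28
edi=(-28)-14=-42
ecx=10+2=12
cmp ecx, 18  (cmp 12,18)
jne body: taken
edi=(-42)+15=-27
edi=(-27)-12=-39
edi=(-39)-14=-53
ecx=12+2=14
cmp ecx, 18  (cmp 14,18)
jne body: taken
edi=(-53)+15=-38
edi=(-38)-12=-50
edi=(-50)-14=-64
ecx=14+2=16
cmp ecx, 18  (cmp 16,18)
jne body: taken
edi=(-64)+15=-49
edi=(-49)-12=-61
edi=(-61)-14=-75
ecx=16+2=18
cmp ecx, 18  (cmp 18,18)
jne body: not taken
edi=(-75)*18=-1350
halt.
Total executed instructions: 46.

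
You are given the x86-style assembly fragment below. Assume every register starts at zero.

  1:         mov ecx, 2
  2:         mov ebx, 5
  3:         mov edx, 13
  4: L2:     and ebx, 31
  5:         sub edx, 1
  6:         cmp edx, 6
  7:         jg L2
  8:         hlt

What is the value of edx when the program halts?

6

after mov ecx, 2: ecx=2
after mov ebx, 5: ebx=5
after mov edx, 13: edx=13
after and ebx, 31: ebx=5&31=5
after sub edx, 1: edx=13-1=12
cmp edx, 6  (cmp 12,6)
jg L2: taken
after and ebx, 31: ebx=5&31=5
after sub edx, 1: edx=12-1=11
cmp edx, 6  (cmp 11,6)
jg L2: taken
after and ebx, 31: ebx=5&31=5
after sub edx, 1: edx=11-1=10
cmp edx, 6  (cmp 10,6)
jg L2: taken
after and ebx, 31: ebx=5&31=5
after sub edx, 1: edx=10-1=9
cmp edx, 6  (cmp 9,6)
jg L2: taken
after and ebx, 31: ebx=5&31=5
after sub edx, 1: edx=9-1=8
cmp edx, 6  (cmp 8,6)
jg L2: taken
after and ebx, 31: ebx=5&31=5
after sub edx, 1: edx=8-1=7
cmp edx, 6  (cmp 7,6)
jg L2: taken
after and ebx, 31: ebx=5&31=5
after sub edx, 1: edx=7-1=6
cmp edx, 6  (cmp 6,6)
jg L2: not taken
halt.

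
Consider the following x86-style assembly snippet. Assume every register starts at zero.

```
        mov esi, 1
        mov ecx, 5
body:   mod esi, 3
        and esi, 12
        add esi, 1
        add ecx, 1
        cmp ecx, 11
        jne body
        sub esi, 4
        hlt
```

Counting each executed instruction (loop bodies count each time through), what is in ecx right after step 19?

8

mov esi, 1 → esi=1
mov ecx, 5 → ecx=5
mod esi, 3 → esi=1%3=1
and esi, 12 → esi=1&12=0
add esi, 1 → esi=0+1=1
add ecx, 1 → ecx=5+1=6
cmp ecx, 11  (cmp 6,11)
jne body: taken
mod esi, 3 → esi=1%3=1
and esi, 12 → esi=1&12=0
add esi, 1 → esi=0+1=1
add ecx, 1 → ecx=6+1=7
cmp ecx, 11  (cmp 7,11)
jne body: taken
mod esi, 3 → esi=1%3=1
and esi, 12 → esi=1&12=0
add esi, 1 → esi=0+1=1
add ecx, 1 → ecx=7+1=8
cmp ecx, 11  (cmp 8,11)
After step 19: ecx = 8.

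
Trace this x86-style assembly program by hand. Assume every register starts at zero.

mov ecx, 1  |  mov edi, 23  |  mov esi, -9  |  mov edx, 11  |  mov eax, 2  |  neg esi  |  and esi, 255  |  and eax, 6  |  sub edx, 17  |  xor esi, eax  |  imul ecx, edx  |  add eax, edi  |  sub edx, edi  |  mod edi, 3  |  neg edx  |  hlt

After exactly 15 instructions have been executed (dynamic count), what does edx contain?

29

after mov ecx, 1: ecx=1
after mov edi, 23: edi=23
after mov esi, -9: esi=-9
after mov edx, 11: edx=11
after mov eax, 2: eax=2
after neg esi: esi=-(-9)=9
after and esi, 255: esi=9&255=9
after and eax, 6: eax=2&6=2
after sub edx, 17: edx=11-17=-6
after xor esi, eax: esi=9^2=11
after imul ecx, edx: ecx=1*(-6)=-6
after add eax, edi: eax=2+23=25
after sub edx, edi: edx=(-6)-23=-29
after mod edi, 3: edi=23%3=2
after neg edx: edx=-(-29)=29
After step 15: edx = 29.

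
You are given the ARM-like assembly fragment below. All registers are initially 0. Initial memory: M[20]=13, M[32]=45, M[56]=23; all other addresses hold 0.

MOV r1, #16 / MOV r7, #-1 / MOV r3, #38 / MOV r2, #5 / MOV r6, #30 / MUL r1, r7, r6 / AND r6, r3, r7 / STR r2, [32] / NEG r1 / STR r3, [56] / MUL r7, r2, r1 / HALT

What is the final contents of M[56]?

r1=16
r7=-1
r3=38
r2=5
r6=30
r1=(-1)*30=-30
r6=38&(-1)=38
STR r2, [32] → M[32]=5
r1=-(-30)=30
STR r3, [56] → M[56]=38
r7=5*30=150
halt.

38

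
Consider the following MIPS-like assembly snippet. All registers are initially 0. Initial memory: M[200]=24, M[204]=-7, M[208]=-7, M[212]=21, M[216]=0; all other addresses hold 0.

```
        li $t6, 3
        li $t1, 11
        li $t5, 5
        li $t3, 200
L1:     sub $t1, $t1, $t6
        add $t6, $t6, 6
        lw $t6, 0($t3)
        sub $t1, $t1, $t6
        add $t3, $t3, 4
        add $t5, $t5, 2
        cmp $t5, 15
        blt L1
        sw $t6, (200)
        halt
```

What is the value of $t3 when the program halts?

after li $t6, 3: $t6=3
after li $t1, 11: $t1=11
after li $t5, 5: $t5=5
after li $t3, 200: $t3=200
after sub $t1, $t1, $t6: $t1=11-3=8
after add $t6, $t6, 6: $t6=3+6=9
after lw $t6, 0($t3): $t6=M[200]=24
after sub $t1, $t1, $t6: $t1=8-24=-16
after add $t3, $t3, 4: $t3=200+4=204
after add $t5, $t5, 2: $t5=5+2=7
cmp $t5, 15  (cmp 7,15)
blt L1: taken
after sub $t1, $t1, $t6: $t1=(-16)-24=-40
after add $t6, $t6, 6: $t6=24+6=30
after lw $t6, 0($t3): $t6=M[204]=-7
after sub $t1, $t1, $t6: $t1=(-40)-(-7)=-33
after add $t3, $t3, 4: $t3=204+4=208
after add $t5, $t5, 2: $t5=7+2=9
cmp $t5, 15  (cmp 9,15)
blt L1: taken
after sub $t1, $t1, $t6: $t1=(-33)-(-7)=-26
after add $t6, $t6, 6: $t6=(-7)+6=-1
after lw $t6, 0($t3): $t6=M[208]=-7
after sub $t1, $t1, $t6: $t1=(-26)-(-7)=-19
after add $t3, $t3, 4: $t3=208+4=212
after add $t5, $t5, 2: $t5=9+2=11
cmp $t5, 15  (cmp 11,15)
blt L1: taken
after sub $t1, $t1, $t6: $t1=(-19)-(-7)=-12
after add $t6, $t6, 6: $t6=(-7)+6=-1
after lw $t6, 0($t3): $t6=M[212]=21
after sub $t1, $t1, $t6: $t1=(-12)-21=-33
after add $t3, $t3, 4: $t3=212+4=216
after add $t5, $t5, 2: $t5=11+2=13
cmp $t5, 15  (cmp 13,15)
blt L1: taken
after sub $t1, $t1, $t6: $t1=(-33)-21=-54
after add $t6, $t6, 6: $t6=21+6=27
after lw $t6, 0($t3): $t6=M[216]=0
after sub $t1, $t1, $t6: $t1=(-54)-0=-54
after add $t3, $t3, 4: $t3=216+4=220
after add $t5, $t5, 2: $t5=13+2=15
cmp $t5, 15  (cmp 15,15)
blt L1: not taken
sw $t6, (200) → M[200]=0
halt.

220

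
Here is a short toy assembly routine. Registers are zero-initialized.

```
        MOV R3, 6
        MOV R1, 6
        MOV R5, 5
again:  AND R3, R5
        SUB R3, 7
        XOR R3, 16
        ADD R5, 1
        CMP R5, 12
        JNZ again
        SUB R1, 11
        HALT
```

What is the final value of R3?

-20

MOV R3, 6 → R3=6
MOV R1, 6 → R1=6
MOV R5, 5 → R5=5
AND R3, R5 → R3=6&5=4
SUB R3, 7 → R3=4-7=-3
XOR R3, 16 → R3=(-3)^16=-19
ADD R5, 1 → R5=5+1=6
CMP R5, 12  (cmp 6,12)
JNZ again: taken
AND R3, R5 → R3=(-19)&6=4
SUB R3, 7 → R3=4-7=-3
XOR R3, 16 → R3=(-3)^16=-19
ADD R5, 1 → R5=6+1=7
CMP R5, 12  (cmp 7,12)
JNZ again: taken
AND R3, R5 → R3=(-19)&7=5
SUB R3, 7 → R3=5-7=-2
XOR R3, 16 → R3=(-2)^16=-18
ADD R5, 1 → R5=7+1=8
CMP R5, 12  (cmp 8,12)
JNZ again: taken
AND R3, R5 → R3=(-18)&8=8
SUB R3, 7 → R3=8-7=1
XOR R3, 16 → R3=1^16=17
ADD R5, 1 → R5=8+1=9
CMP R5, 12  (cmp 9,12)
JNZ again: taken
AND R3, R5 → R3=17&9=1
SUB R3, 7 → R3=1-7=-6
XOR R3, 16 → R3=(-6)^16=-22
ADD R5, 1 → R5=9+1=10
CMP R5, 12  (cmp 10,12)
JNZ again: taken
AND R3, R5 → R3=(-22)&10=10
SUB R3, 7 → R3=10-7=3
XOR R3, 16 → R3=3^16=19
ADD R5, 1 → R5=10+1=11
CMP R5, 12  (cmp 11,12)
JNZ again: taken
AND R3, R5 → R3=19&11=3
SUB R3, 7 → R3=3-7=-4
XOR R3, 16 → R3=(-4)^16=-20
ADD R5, 1 → R5=11+1=12
CMP R5, 12  (cmp 12,12)
JNZ again: not taken
SUB R1, 11 → R1=6-11=-5
halt.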